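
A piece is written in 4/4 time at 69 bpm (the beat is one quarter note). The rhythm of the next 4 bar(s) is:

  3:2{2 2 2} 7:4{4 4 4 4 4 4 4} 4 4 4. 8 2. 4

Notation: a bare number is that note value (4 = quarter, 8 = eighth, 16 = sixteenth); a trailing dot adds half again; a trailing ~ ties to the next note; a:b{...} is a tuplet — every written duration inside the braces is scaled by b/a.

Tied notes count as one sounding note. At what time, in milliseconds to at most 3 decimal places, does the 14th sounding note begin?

1. 0.0ms @ 0 + 1159.42ms (4/3)
2. 1159.42ms @ 4/3 + 1159.42ms (4/3)
3. 2318.841ms @ 8/3 + 1159.42ms (4/3)
4. 3478.261ms @ 4 + 496.894ms (4/7)
5. 3975.155ms @ 32/7 + 496.894ms (4/7)
6. 4472.05ms @ 36/7 + 496.894ms (4/7)
7. 4968.944ms @ 40/7 + 496.894ms (4/7)
8. 5465.839ms @ 44/7 + 496.894ms (4/7)
9. 5962.733ms @ 48/7 + 496.894ms (4/7)
10. 6459.627ms @ 52/7 + 496.894ms (4/7)
11. 6956.522ms @ 8 + 869.565ms (1)
12. 7826.087ms @ 9 + 869.565ms (1)
13. 8695.652ms @ 10 + 1304.348ms (3/2)
14. 10000.0ms @ 23/2 + 434.783ms (1/2)
15. 10434.783ms @ 12 + 2608.696ms (3)
16. 13043.478ms @ 15 + 869.565ms (1)

note 14 onset = 23/2b = 10000.0ms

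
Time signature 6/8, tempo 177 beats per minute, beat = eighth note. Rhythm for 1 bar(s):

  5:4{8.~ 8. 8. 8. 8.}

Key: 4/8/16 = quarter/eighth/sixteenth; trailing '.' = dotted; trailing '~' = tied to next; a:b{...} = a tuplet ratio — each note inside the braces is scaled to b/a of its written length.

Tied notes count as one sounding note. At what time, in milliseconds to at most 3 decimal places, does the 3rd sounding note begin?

note 3 onset = 18/5b = 1220.339ms

1. 0.0ms @ 0 + 813.559ms (12/5)
2. 813.559ms @ 12/5 + 406.78ms (6/5)
3. 1220.339ms @ 18/5 + 406.78ms (6/5)
4. 1627.119ms @ 24/5 + 406.78ms (6/5)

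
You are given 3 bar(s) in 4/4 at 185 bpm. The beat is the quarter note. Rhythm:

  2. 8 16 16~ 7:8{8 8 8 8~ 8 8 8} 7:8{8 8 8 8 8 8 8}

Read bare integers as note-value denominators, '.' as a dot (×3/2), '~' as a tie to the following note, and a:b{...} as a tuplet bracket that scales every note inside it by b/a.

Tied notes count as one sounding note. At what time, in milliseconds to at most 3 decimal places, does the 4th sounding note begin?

1. 0.0ms @ 0 + 972.973ms (3)
2. 972.973ms @ 3 + 162.162ms (1/2)
3. 1135.135ms @ 7/2 + 81.081ms (1/4)
4. 1216.216ms @ 15/4 + 266.409ms (23/28)
5. 1482.625ms @ 32/7 + 185.328ms (4/7)
6. 1667.954ms @ 36/7 + 185.328ms (4/7)
7. 1853.282ms @ 40/7 + 370.656ms (8/7)
8. 2223.938ms @ 48/7 + 185.328ms (4/7)
9. 2409.266ms @ 52/7 + 185.328ms (4/7)
10. 2594.595ms @ 8 + 185.328ms (4/7)
11. 2779.923ms @ 60/7 + 185.328ms (4/7)
12. 2965.251ms @ 64/7 + 185.328ms (4/7)
13. 3150.579ms @ 68/7 + 185.328ms (4/7)
14. 3335.907ms @ 72/7 + 185.328ms (4/7)
15. 3521.236ms @ 76/7 + 185.328ms (4/7)
16. 3706.564ms @ 80/7 + 185.328ms (4/7)

note 4 onset = 15/4b = 1216.216ms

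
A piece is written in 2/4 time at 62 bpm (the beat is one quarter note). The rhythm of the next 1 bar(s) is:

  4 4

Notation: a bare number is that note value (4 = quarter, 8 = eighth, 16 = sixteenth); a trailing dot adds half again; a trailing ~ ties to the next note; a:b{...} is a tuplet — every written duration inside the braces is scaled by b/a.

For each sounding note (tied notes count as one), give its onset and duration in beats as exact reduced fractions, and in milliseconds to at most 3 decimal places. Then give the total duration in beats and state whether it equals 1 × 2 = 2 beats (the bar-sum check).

1) 0.0ms=0b +967.742ms=1b
2) 967.742ms=1b +967.742ms=1b
Σ=2b of 2 (62bpm 2/4) — PASS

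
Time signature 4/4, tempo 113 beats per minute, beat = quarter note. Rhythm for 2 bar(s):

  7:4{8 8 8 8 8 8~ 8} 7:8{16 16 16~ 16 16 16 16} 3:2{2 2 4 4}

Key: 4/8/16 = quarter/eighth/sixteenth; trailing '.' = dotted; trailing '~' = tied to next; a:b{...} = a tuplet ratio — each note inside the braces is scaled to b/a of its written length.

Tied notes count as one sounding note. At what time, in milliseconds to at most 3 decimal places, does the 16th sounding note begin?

1. 0.0ms @ 0 + 151.707ms (2/7)
2. 151.707ms @ 2/7 + 151.707ms (2/7)
3. 303.413ms @ 4/7 + 151.707ms (2/7)
4. 455.12ms @ 6/7 + 151.707ms (2/7)
5. 606.827ms @ 8/7 + 151.707ms (2/7)
6. 758.534ms @ 10/7 + 303.413ms (4/7)
7. 1061.947ms @ 2 + 151.707ms (2/7)
8. 1213.654ms @ 16/7 + 151.707ms (2/7)
9. 1365.36ms @ 18/7 + 303.413ms (4/7)
10. 1668.774ms @ 22/7 + 151.707ms (2/7)
11. 1820.48ms @ 24/7 + 151.707ms (2/7)
12. 1972.187ms @ 26/7 + 151.707ms (2/7)
13. 2123.894ms @ 4 + 707.965ms (4/3)
14. 2831.858ms @ 16/3 + 707.965ms (4/3)
15. 3539.823ms @ 20/3 + 353.982ms (2/3)
16. 3893.805ms @ 22/3 + 353.982ms (2/3)

note 16 onset = 22/3b = 3893.805ms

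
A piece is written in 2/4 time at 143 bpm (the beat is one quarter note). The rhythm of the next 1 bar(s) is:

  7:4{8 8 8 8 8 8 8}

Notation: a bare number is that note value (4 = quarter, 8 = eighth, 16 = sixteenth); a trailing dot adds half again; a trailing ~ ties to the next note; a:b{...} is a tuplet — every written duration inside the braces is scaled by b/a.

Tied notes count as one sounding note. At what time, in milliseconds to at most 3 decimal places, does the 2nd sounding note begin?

1. 0.0ms @ 0 + 119.88ms (2/7)
2. 119.88ms @ 2/7 + 119.88ms (2/7)
3. 239.76ms @ 4/7 + 119.88ms (2/7)
4. 359.64ms @ 6/7 + 119.88ms (2/7)
5. 479.52ms @ 8/7 + 119.88ms (2/7)
6. 599.401ms @ 10/7 + 119.88ms (2/7)
7. 719.281ms @ 12/7 + 119.88ms (2/7)

note 2 onset = 2/7b = 119.88ms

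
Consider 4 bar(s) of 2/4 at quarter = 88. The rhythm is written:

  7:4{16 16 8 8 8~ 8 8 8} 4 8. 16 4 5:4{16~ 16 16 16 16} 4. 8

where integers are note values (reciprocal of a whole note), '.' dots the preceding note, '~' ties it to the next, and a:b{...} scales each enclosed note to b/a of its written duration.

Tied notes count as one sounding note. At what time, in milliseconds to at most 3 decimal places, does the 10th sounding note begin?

1. 0.0ms @ 0 + 97.403ms (1/7)
2. 97.403ms @ 1/7 + 97.403ms (1/7)
3. 194.805ms @ 2/7 + 194.805ms (2/7)
4. 389.61ms @ 4/7 + 194.805ms (2/7)
5. 584.416ms @ 6/7 + 389.61ms (4/7)
6. 974.026ms @ 10/7 + 194.805ms (2/7)
7. 1168.831ms @ 12/7 + 194.805ms (2/7)
8. 1363.636ms @ 2 + 681.818ms (1)
9. 2045.455ms @ 3 + 511.364ms (3/4)
10. 2556.818ms @ 15/4 + 170.455ms (1/4)
11. 2727.273ms @ 4 + 681.818ms (1)
12. 3409.091ms @ 5 + 272.727ms (2/5)
13. 3681.818ms @ 27/5 + 136.364ms (1/5)
14. 3818.182ms @ 28/5 + 136.364ms (1/5)
15. 3954.545ms @ 29/5 + 136.364ms (1/5)
16. 4090.909ms @ 6 + 1022.727ms (3/2)
17. 5113.636ms @ 15/2 + 340.909ms (1/2)

note 10 onset = 15/4b = 2556.818ms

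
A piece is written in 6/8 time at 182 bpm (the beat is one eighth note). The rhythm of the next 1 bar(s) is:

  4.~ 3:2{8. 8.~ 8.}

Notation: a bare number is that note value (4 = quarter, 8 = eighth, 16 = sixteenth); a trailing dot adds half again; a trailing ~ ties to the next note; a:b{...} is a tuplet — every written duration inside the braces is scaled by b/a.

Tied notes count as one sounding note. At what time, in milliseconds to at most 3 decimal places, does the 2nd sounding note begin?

note 2 onset = 4b = 1318.681ms

1. 0.0ms @ 0 + 1318.681ms (4)
2. 1318.681ms @ 4 + 659.341ms (2)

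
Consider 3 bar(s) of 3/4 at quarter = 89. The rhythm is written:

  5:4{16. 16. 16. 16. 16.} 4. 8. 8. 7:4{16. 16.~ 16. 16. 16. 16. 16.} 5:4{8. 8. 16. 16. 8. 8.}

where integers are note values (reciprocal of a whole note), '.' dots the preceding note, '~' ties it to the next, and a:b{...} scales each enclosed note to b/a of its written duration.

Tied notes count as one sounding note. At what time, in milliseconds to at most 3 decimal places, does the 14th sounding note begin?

1. 0.0ms @ 0 + 202.247ms (3/10)
2. 202.247ms @ 3/10 + 202.247ms (3/10)
3. 404.494ms @ 3/5 + 202.247ms (3/10)
4. 606.742ms @ 9/10 + 202.247ms (3/10)
5. 808.989ms @ 6/5 + 202.247ms (3/10)
6. 1011.236ms @ 3/2 + 1011.236ms (3/2)
7. 2022.472ms @ 3 + 505.618ms (3/4)
8. 2528.09ms @ 15/4 + 505.618ms (3/4)
9. 3033.708ms @ 9/2 + 144.462ms (3/14)
10. 3178.17ms @ 33/7 + 288.925ms (3/7)
11. 3467.095ms @ 36/7 + 144.462ms (3/14)
12. 3611.557ms @ 75/14 + 144.462ms (3/14)
13. 3756.019ms @ 39/7 + 144.462ms (3/14)
14. 3900.482ms @ 81/14 + 144.462ms (3/14)
15. 4044.944ms @ 6 + 404.494ms (3/5)
16. 4449.438ms @ 33/5 + 404.494ms (3/5)
17. 4853.933ms @ 36/5 + 202.247ms (3/10)
18. 5056.18ms @ 15/2 + 202.247ms (3/10)
19. 5258.427ms @ 39/5 + 404.494ms (3/5)
20. 5662.921ms @ 42/5 + 404.494ms (3/5)

note 14 onset = 81/14b = 3900.482ms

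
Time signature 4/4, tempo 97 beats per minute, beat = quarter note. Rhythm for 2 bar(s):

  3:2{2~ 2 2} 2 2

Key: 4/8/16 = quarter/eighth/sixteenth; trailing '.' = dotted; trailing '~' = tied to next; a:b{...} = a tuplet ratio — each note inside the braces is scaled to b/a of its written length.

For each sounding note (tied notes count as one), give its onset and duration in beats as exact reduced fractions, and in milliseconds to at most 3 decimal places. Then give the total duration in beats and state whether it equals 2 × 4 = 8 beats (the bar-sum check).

1) 0.0ms=0b +1649.485ms=8/3b
2) 1649.485ms=8/3b +824.742ms=4/3b
3) 2474.227ms=4b +1237.113ms=2b
4) 3711.34ms=6b +1237.113ms=2b
Σ=8b of 8 (97bpm 4/4) — PASS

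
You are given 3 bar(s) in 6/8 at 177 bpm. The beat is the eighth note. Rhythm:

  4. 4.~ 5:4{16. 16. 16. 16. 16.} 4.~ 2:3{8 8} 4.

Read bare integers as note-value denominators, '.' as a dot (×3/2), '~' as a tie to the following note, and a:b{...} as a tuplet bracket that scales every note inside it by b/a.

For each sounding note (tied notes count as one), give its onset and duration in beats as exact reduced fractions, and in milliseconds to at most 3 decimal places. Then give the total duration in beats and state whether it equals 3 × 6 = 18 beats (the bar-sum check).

1) 0.0ms=0b +1016.949ms=3b
2) 1016.949ms=3b +1220.339ms=18/5b
3) 2237.288ms=33/5b +203.39ms=3/5b
4) 2440.678ms=36/5b +203.39ms=3/5b
5) 2644.068ms=39/5b +203.39ms=3/5b
6) 2847.458ms=42/5b +203.39ms=3/5b
7) 3050.847ms=9b +1525.424ms=9/2b
8) 4576.271ms=27/2b +508.475ms=3/2b
9) 5084.746ms=15b +1016.949ms=3b
Σ=18b of 18 (177bpm 6/8) — PASS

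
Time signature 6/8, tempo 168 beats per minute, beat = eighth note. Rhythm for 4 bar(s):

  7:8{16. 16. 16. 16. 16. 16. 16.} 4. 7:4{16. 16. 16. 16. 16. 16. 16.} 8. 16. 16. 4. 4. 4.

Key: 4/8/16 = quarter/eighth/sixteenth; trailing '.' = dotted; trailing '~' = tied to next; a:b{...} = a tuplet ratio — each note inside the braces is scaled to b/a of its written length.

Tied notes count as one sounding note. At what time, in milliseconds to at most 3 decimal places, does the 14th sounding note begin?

note 14 onset = 78/7b = 3979.592ms

1. 0.0ms @ 0 + 306.122ms (6/7)
2. 306.122ms @ 6/7 + 306.122ms (6/7)
3. 612.245ms @ 12/7 + 306.122ms (6/7)
4. 918.367ms @ 18/7 + 306.122ms (6/7)
5. 1224.49ms @ 24/7 + 306.122ms (6/7)
6. 1530.612ms @ 30/7 + 306.122ms (6/7)
7. 1836.735ms @ 36/7 + 306.122ms (6/7)
8. 2142.857ms @ 6 + 1071.429ms (3)
9. 3214.286ms @ 9 + 153.061ms (3/7)
10. 3367.347ms @ 66/7 + 153.061ms (3/7)
11. 3520.408ms @ 69/7 + 153.061ms (3/7)
12. 3673.469ms @ 72/7 + 153.061ms (3/7)
13. 3826.531ms @ 75/7 + 153.061ms (3/7)
14. 3979.592ms @ 78/7 + 153.061ms (3/7)
15. 4132.653ms @ 81/7 + 153.061ms (3/7)
16. 4285.714ms @ 12 + 535.714ms (3/2)
17. 4821.429ms @ 27/2 + 267.857ms (3/4)
18. 5089.286ms @ 57/4 + 267.857ms (3/4)
19. 5357.143ms @ 15 + 1071.429ms (3)
20. 6428.571ms @ 18 + 1071.429ms (3)
21. 7500.0ms @ 21 + 1071.429ms (3)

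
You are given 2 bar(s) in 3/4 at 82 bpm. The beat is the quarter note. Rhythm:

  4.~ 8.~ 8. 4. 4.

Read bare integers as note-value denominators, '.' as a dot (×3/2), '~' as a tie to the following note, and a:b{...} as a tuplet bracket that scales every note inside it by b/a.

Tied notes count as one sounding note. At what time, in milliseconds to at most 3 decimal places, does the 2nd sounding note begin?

note 2 onset = 3b = 2195.122ms

1. 0.0ms @ 0 + 2195.122ms (3)
2. 2195.122ms @ 3 + 1097.561ms (3/2)
3. 3292.683ms @ 9/2 + 1097.561ms (3/2)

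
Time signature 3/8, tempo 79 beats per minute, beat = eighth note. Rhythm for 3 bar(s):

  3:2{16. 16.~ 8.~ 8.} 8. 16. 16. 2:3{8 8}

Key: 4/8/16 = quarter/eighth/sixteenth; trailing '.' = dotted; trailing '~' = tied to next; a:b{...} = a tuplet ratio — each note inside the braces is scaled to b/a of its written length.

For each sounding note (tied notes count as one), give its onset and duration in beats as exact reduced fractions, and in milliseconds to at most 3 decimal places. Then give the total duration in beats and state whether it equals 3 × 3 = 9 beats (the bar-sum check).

1) 0.0ms=0b +379.747ms=1/2b
2) 379.747ms=1/2b +1898.734ms=5/2b
3) 2278.481ms=3b +1139.241ms=3/2b
4) 3417.722ms=9/2b +569.62ms=3/4b
5) 3987.342ms=21/4b +569.62ms=3/4b
6) 4556.962ms=6b +1139.241ms=3/2b
7) 5696.203ms=15/2b +1139.241ms=3/2b
Σ=9b of 9 (79bpm 3/8) — PASS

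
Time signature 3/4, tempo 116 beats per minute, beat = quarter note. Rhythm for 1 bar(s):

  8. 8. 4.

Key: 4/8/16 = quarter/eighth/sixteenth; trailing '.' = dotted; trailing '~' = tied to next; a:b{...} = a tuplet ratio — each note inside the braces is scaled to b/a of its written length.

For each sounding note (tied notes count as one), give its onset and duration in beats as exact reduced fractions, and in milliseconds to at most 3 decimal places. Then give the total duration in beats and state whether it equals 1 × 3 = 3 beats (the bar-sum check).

1) 0.0ms=0b +387.931ms=3/4b
2) 387.931ms=3/4b +387.931ms=3/4b
3) 775.862ms=3/2b +775.862ms=3/2b
Σ=3b of 3 (116bpm 3/4) — PASS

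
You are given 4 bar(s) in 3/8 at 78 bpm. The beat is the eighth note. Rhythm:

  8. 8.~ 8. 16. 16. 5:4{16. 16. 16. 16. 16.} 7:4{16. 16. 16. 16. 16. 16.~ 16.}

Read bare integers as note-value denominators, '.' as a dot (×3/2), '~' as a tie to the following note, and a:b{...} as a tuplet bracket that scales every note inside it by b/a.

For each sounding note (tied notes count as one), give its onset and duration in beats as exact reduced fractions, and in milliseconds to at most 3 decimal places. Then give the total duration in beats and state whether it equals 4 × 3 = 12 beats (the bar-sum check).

1) 0.0ms=0b +1153.846ms=3/2b
2) 1153.846ms=3/2b +2307.692ms=3b
3) 3461.538ms=9/2b +576.923ms=3/4b
4) 4038.462ms=21/4b +576.923ms=3/4b
5) 4615.385ms=6b +461.538ms=3/5b
6) 5076.923ms=33/5b +461.538ms=3/5b
7) 5538.462ms=36/5b +461.538ms=3/5b
8) 6000.0ms=39/5b +461.538ms=3/5b
9) 6461.538ms=42/5b +461.538ms=3/5b
10) 6923.077ms=9b +329.67ms=3/7b
11) 7252.747ms=66/7b +329.67ms=3/7b
12) 7582.418ms=69/7b +329.67ms=3/7b
13) 7912.088ms=72/7b +329.67ms=3/7b
14) 8241.758ms=75/7b +329.67ms=3/7b
15) 8571.429ms=78/7b +659.341ms=6/7b
Σ=12b of 12 (78bpm 3/8) — PASS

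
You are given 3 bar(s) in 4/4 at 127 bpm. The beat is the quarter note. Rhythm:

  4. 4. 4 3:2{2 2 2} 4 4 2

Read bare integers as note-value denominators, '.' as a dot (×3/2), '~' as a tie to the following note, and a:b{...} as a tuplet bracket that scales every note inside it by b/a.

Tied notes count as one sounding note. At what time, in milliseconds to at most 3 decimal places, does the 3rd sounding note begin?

note 3 onset = 3b = 1417.323ms

1. 0.0ms @ 0 + 708.661ms (3/2)
2. 708.661ms @ 3/2 + 708.661ms (3/2)
3. 1417.323ms @ 3 + 472.441ms (1)
4. 1889.764ms @ 4 + 629.921ms (4/3)
5. 2519.685ms @ 16/3 + 629.921ms (4/3)
6. 3149.606ms @ 20/3 + 629.921ms (4/3)
7. 3779.528ms @ 8 + 472.441ms (1)
8. 4251.969ms @ 9 + 472.441ms (1)
9. 4724.409ms @ 10 + 944.882ms (2)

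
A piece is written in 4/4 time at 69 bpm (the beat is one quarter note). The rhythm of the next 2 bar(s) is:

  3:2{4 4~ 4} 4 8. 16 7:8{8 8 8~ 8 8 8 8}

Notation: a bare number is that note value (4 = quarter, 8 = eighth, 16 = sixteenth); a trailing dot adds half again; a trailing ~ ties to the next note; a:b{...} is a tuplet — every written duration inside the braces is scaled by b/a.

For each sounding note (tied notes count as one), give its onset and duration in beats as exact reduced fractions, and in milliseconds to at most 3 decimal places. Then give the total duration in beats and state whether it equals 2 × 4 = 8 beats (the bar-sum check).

1) 0.0ms=0b +579.71ms=2/3b
2) 579.71ms=2/3b +1159.42ms=4/3b
3) 1739.13ms=2b +869.565ms=1b
4) 2608.696ms=3b +652.174ms=3/4b
5) 3260.87ms=15/4b +217.391ms=1/4b
6) 3478.261ms=4b +496.894ms=4/7b
7) 3975.155ms=32/7b +496.894ms=4/7b
8) 4472.05ms=36/7b +993.789ms=8/7b
9) 5465.839ms=44/7b +496.894ms=4/7b
10) 5962.733ms=48/7b +496.894ms=4/7b
11) 6459.627ms=52/7b +496.894ms=4/7b
Σ=8b of 8 (69bpm 4/4) — PASS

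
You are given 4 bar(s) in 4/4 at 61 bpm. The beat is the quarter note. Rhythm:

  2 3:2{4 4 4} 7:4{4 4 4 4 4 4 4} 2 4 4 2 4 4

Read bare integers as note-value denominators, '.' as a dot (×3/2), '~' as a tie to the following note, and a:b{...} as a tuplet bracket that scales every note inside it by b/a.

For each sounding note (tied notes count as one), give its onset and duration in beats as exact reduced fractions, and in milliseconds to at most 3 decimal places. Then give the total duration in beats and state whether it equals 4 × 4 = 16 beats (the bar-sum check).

1) 0.0ms=0b +1967.213ms=2b
2) 1967.213ms=2b +655.738ms=2/3b
3) 2622.951ms=8/3b +655.738ms=2/3b
4) 3278.689ms=10/3b +655.738ms=2/3b
5) 3934.426ms=4b +562.061ms=4/7b
6) 4496.487ms=32/7b +562.061ms=4/7b
7) 5058.548ms=36/7b +562.061ms=4/7b
8) 5620.609ms=40/7b +562.061ms=4/7b
9) 6182.67ms=44/7b +562.061ms=4/7b
10) 6744.731ms=48/7b +562.061ms=4/7b
11) 7306.792ms=52/7b +562.061ms=4/7b
12) 7868.852ms=8b +1967.213ms=2b
13) 9836.066ms=10b +983.607ms=1b
14) 10819.672ms=11b +983.607ms=1b
15) 11803.279ms=12b +1967.213ms=2b
16) 13770.492ms=14b +983.607ms=1b
17) 14754.098ms=15b +983.607ms=1b
Σ=16b of 16 (61bpm 4/4) — PASS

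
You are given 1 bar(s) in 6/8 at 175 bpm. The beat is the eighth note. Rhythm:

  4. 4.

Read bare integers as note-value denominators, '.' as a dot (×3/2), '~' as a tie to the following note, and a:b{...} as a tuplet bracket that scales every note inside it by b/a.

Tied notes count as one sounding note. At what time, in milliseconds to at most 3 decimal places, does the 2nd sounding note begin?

note 2 onset = 3b = 1028.571ms

1. 0.0ms @ 0 + 1028.571ms (3)
2. 1028.571ms @ 3 + 1028.571ms (3)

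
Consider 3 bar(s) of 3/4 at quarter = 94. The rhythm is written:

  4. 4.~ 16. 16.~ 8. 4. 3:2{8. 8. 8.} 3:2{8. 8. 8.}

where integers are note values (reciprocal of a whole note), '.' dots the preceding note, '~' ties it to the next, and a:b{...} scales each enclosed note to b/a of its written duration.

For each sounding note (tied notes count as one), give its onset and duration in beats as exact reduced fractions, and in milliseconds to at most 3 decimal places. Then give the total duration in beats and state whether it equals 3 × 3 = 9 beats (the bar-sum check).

1) 0.0ms=0b +957.447ms=3/2b
2) 957.447ms=3/2b +1196.809ms=15/8b
3) 2154.255ms=27/8b +718.085ms=9/8b
4) 2872.34ms=9/2b +957.447ms=3/2b
5) 3829.787ms=6b +319.149ms=1/2b
6) 4148.936ms=13/2b +319.149ms=1/2b
7) 4468.085ms=7b +319.149ms=1/2b
8) 4787.234ms=15/2b +319.149ms=1/2b
9) 5106.383ms=8b +319.149ms=1/2b
10) 5425.532ms=17/2b +319.149ms=1/2b
Σ=9b of 9 (94bpm 3/4) — PASS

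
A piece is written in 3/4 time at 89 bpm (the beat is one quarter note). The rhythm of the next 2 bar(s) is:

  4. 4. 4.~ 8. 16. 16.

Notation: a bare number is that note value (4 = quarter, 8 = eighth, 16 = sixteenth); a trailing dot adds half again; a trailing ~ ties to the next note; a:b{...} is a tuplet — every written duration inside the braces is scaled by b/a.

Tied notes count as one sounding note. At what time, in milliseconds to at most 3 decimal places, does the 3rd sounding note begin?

1. 0.0ms @ 0 + 1011.236ms (3/2)
2. 1011.236ms @ 3/2 + 1011.236ms (3/2)
3. 2022.472ms @ 3 + 1516.854ms (9/4)
4. 3539.326ms @ 21/4 + 252.809ms (3/8)
5. 3792.135ms @ 45/8 + 252.809ms (3/8)

note 3 onset = 3b = 2022.472ms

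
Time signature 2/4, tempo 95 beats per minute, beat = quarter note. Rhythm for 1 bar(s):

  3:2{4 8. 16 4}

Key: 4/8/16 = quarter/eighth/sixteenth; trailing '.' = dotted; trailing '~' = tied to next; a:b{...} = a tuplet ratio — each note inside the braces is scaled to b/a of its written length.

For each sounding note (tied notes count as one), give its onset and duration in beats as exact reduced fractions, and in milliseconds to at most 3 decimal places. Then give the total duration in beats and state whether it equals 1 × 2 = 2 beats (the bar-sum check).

1) 0.0ms=0b +421.053ms=2/3b
2) 421.053ms=2/3b +315.789ms=1/2b
3) 736.842ms=7/6b +105.263ms=1/6b
4) 842.105ms=4/3b +421.053ms=2/3b
Σ=2b of 2 (95bpm 2/4) — PASS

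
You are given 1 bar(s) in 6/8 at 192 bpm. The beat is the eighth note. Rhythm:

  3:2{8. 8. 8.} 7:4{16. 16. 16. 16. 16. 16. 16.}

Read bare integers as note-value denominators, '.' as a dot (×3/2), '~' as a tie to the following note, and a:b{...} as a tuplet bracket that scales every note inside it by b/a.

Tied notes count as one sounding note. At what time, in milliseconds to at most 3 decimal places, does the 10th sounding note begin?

note 10 onset = 39/7b = 1741.071ms

1. 0.0ms @ 0 + 312.5ms (1)
2. 312.5ms @ 1 + 312.5ms (1)
3. 625.0ms @ 2 + 312.5ms (1)
4. 937.5ms @ 3 + 133.929ms (3/7)
5. 1071.429ms @ 24/7 + 133.929ms (3/7)
6. 1205.357ms @ 27/7 + 133.929ms (3/7)
7. 1339.286ms @ 30/7 + 133.929ms (3/7)
8. 1473.214ms @ 33/7 + 133.929ms (3/7)
9. 1607.143ms @ 36/7 + 133.929ms (3/7)
10. 1741.071ms @ 39/7 + 133.929ms (3/7)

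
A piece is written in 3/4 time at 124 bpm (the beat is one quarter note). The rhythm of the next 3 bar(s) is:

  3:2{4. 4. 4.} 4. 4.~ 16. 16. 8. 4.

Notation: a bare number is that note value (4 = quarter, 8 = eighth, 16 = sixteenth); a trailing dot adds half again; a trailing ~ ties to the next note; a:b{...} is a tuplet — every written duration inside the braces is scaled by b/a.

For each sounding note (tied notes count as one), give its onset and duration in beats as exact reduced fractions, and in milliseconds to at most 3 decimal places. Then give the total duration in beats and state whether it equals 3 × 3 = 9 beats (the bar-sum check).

1) 0.0ms=0b +483.871ms=1b
2) 483.871ms=1b +483.871ms=1b
3) 967.742ms=2b +483.871ms=1b
4) 1451.613ms=3b +725.806ms=3/2b
5) 2177.419ms=9/2b +907.258ms=15/8b
6) 3084.677ms=51/8b +181.452ms=3/8b
7) 3266.129ms=27/4b +362.903ms=3/4b
8) 3629.032ms=15/2b +725.806ms=3/2b
Σ=9b of 9 (124bpm 3/4) — PASS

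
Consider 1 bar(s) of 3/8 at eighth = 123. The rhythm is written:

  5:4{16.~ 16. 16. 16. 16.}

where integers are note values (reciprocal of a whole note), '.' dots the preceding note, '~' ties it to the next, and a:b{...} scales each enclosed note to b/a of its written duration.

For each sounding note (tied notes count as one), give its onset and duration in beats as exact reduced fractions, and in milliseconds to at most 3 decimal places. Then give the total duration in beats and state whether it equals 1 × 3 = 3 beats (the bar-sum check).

1) 0.0ms=0b +585.366ms=6/5b
2) 585.366ms=6/5b +292.683ms=3/5b
3) 878.049ms=9/5b +292.683ms=3/5b
4) 1170.732ms=12/5b +292.683ms=3/5b
Σ=3b of 3 (123bpm 3/8) — PASS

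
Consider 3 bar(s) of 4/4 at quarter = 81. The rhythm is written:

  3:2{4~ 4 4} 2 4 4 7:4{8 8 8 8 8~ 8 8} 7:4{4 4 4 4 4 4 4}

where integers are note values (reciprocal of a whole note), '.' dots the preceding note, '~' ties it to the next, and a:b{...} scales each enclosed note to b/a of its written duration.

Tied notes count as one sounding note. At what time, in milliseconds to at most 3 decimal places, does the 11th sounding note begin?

1. 0.0ms @ 0 + 987.654ms (4/3)
2. 987.654ms @ 4/3 + 493.827ms (2/3)
3. 1481.481ms @ 2 + 1481.481ms (2)
4. 2962.963ms @ 4 + 740.741ms (1)
5. 3703.704ms @ 5 + 740.741ms (1)
6. 4444.444ms @ 6 + 211.64ms (2/7)
7. 4656.085ms @ 44/7 + 211.64ms (2/7)
8. 4867.725ms @ 46/7 + 211.64ms (2/7)
9. 5079.365ms @ 48/7 + 211.64ms (2/7)
10. 5291.005ms @ 50/7 + 423.28ms (4/7)
11. 5714.286ms @ 54/7 + 211.64ms (2/7)
12. 5925.926ms @ 8 + 423.28ms (4/7)
13. 6349.206ms @ 60/7 + 423.28ms (4/7)
14. 6772.487ms @ 64/7 + 423.28ms (4/7)
15. 7195.767ms @ 68/7 + 423.28ms (4/7)
16. 7619.048ms @ 72/7 + 423.28ms (4/7)
17. 8042.328ms @ 76/7 + 423.28ms (4/7)
18. 8465.608ms @ 80/7 + 423.28ms (4/7)

note 11 onset = 54/7b = 5714.286ms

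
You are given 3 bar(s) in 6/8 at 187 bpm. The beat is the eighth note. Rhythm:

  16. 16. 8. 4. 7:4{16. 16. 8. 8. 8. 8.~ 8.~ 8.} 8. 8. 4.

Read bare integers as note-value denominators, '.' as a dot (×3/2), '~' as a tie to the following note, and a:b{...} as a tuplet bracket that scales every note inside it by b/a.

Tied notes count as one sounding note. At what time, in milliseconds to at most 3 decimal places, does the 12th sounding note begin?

1. 0.0ms @ 0 + 240.642ms (3/4)
2. 240.642ms @ 3/4 + 240.642ms (3/4)
3. 481.283ms @ 3/2 + 481.283ms (3/2)
4. 962.567ms @ 3 + 962.567ms (3)
5. 1925.134ms @ 6 + 137.51ms (3/7)
6. 2062.643ms @ 45/7 + 137.51ms (3/7)
7. 2200.153ms @ 48/7 + 275.019ms (6/7)
8. 2475.172ms @ 54/7 + 275.019ms (6/7)
9. 2750.191ms @ 60/7 + 275.019ms (6/7)
10. 3025.21ms @ 66/7 + 825.057ms (18/7)
11. 3850.267ms @ 12 + 481.283ms (3/2)
12. 4331.551ms @ 27/2 + 481.283ms (3/2)
13. 4812.834ms @ 15 + 962.567ms (3)

note 12 onset = 27/2b = 4331.551ms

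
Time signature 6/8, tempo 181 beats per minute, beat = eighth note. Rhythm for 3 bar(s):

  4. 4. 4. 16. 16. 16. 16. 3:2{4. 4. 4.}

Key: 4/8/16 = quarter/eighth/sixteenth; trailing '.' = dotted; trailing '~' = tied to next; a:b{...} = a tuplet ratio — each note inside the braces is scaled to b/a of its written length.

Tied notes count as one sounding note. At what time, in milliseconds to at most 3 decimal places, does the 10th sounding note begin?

1. 0.0ms @ 0 + 994.475ms (3)
2. 994.475ms @ 3 + 994.475ms (3)
3. 1988.95ms @ 6 + 994.475ms (3)
4. 2983.425ms @ 9 + 248.619ms (3/4)
5. 3232.044ms @ 39/4 + 248.619ms (3/4)
6. 3480.663ms @ 21/2 + 248.619ms (3/4)
7. 3729.282ms @ 45/4 + 248.619ms (3/4)
8. 3977.901ms @ 12 + 662.983ms (2)
9. 4640.884ms @ 14 + 662.983ms (2)
10. 5303.867ms @ 16 + 662.983ms (2)

note 10 onset = 16b = 5303.867ms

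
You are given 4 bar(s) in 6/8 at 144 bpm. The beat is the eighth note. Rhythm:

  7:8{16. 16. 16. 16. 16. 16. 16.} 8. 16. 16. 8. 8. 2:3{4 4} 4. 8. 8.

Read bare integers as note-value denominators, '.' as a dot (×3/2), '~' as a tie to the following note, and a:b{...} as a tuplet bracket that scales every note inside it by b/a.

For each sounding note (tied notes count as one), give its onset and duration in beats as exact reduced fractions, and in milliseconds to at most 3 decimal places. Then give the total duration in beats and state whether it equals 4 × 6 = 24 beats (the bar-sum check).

1) 0.0ms=0b +357.143ms=6/7b
2) 357.143ms=6/7b +357.143ms=6/7b
3) 714.286ms=12/7b +357.143ms=6/7b
4) 1071.429ms=18/7b +357.143ms=6/7b
5) 1428.571ms=24/7b +357.143ms=6/7b
6) 1785.714ms=30/7b +357.143ms=6/7b
7) 2142.857ms=36/7b +357.143ms=6/7b
8) 2500.0ms=6b +625.0ms=3/2b
9) 3125.0ms=15/2b +312.5ms=3/4b
10) 3437.5ms=33/4b +312.5ms=3/4b
11) 3750.0ms=9b +625.0ms=3/2b
12) 4375.0ms=21/2b +625.0ms=3/2b
13) 5000.0ms=12b +1250.0ms=3b
14) 6250.0ms=15b +1250.0ms=3b
15) 7500.0ms=18b +1250.0ms=3b
16) 8750.0ms=21b +625.0ms=3/2b
17) 9375.0ms=45/2b +625.0ms=3/2b
Σ=24b of 24 (144bpm 6/8) — PASS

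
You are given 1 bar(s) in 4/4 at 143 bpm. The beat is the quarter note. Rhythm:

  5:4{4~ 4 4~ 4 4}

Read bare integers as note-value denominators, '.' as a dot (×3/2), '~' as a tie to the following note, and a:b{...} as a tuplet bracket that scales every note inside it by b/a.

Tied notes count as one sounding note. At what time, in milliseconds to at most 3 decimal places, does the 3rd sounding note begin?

1. 0.0ms @ 0 + 671.329ms (8/5)
2. 671.329ms @ 8/5 + 671.329ms (8/5)
3. 1342.657ms @ 16/5 + 335.664ms (4/5)

note 3 onset = 16/5b = 1342.657ms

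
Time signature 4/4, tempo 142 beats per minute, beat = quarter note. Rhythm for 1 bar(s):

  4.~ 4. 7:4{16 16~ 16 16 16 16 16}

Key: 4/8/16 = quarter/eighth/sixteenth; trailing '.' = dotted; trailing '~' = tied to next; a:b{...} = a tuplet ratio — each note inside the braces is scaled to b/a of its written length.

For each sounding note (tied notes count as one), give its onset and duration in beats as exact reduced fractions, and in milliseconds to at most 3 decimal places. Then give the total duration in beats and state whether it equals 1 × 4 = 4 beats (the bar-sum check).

1) 0.0ms=0b +1267.606ms=3b
2) 1267.606ms=3b +60.362ms=1/7b
3) 1327.968ms=22/7b +120.724ms=2/7b
4) 1448.692ms=24/7b +60.362ms=1/7b
5) 1509.054ms=25/7b +60.362ms=1/7b
6) 1569.416ms=26/7b +60.362ms=1/7b
7) 1629.779ms=27/7b +60.362ms=1/7b
Σ=4b of 4 (142bpm 4/4) — PASS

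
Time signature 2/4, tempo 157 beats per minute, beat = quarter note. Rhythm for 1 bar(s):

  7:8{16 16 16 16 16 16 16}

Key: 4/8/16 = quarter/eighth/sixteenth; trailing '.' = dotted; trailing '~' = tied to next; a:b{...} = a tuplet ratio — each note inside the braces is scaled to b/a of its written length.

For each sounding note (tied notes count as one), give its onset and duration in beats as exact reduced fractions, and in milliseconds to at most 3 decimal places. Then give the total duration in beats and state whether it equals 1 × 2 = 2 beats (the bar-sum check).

1) 0.0ms=0b +109.19ms=2/7b
2) 109.19ms=2/7b +109.19ms=2/7b
3) 218.38ms=4/7b +109.19ms=2/7b
4) 327.571ms=6/7b +109.19ms=2/7b
5) 436.761ms=8/7b +109.19ms=2/7b
6) 545.951ms=10/7b +109.19ms=2/7b
7) 655.141ms=12/7b +109.19ms=2/7b
Σ=2b of 2 (157bpm 2/4) — PASS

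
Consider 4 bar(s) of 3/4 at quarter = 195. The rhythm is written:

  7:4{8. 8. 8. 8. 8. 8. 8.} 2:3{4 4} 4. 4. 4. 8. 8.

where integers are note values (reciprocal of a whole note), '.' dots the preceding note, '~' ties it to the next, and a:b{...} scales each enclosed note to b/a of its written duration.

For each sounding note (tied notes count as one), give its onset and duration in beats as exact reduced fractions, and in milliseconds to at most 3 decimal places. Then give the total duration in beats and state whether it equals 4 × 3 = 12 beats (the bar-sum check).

1) 0.0ms=0b +131.868ms=3/7b
2) 131.868ms=3/7b +131.868ms=3/7b
3) 263.736ms=6/7b +131.868ms=3/7b
4) 395.604ms=9/7b +131.868ms=3/7b
5) 527.473ms=12/7b +131.868ms=3/7b
6) 659.341ms=15/7b +131.868ms=3/7b
7) 791.209ms=18/7b +131.868ms=3/7b
8) 923.077ms=3b +461.538ms=3/2b
9) 1384.615ms=9/2b +461.538ms=3/2b
10) 1846.154ms=6b +461.538ms=3/2b
11) 2307.692ms=15/2b +461.538ms=3/2b
12) 2769.231ms=9b +461.538ms=3/2b
13) 3230.769ms=21/2b +230.769ms=3/4b
14) 3461.538ms=45/4b +230.769ms=3/4b
Σ=12b of 12 (195bpm 3/4) — PASS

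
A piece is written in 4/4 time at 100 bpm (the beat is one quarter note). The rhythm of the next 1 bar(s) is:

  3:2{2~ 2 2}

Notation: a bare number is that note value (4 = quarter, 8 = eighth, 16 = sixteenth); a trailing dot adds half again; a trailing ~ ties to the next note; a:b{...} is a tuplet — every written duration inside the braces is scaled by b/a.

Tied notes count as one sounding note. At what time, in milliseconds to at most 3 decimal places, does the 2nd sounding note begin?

1. 0.0ms @ 0 + 1600.0ms (8/3)
2. 1600.0ms @ 8/3 + 800.0ms (4/3)

note 2 onset = 8/3b = 1600.0ms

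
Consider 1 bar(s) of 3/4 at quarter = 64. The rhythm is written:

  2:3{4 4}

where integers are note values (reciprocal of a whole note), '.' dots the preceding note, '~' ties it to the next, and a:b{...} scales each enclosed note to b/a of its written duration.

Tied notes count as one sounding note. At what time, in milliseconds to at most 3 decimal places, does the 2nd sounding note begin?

1. 0.0ms @ 0 + 1406.25ms (3/2)
2. 1406.25ms @ 3/2 + 1406.25ms (3/2)

note 2 onset = 3/2b = 1406.25ms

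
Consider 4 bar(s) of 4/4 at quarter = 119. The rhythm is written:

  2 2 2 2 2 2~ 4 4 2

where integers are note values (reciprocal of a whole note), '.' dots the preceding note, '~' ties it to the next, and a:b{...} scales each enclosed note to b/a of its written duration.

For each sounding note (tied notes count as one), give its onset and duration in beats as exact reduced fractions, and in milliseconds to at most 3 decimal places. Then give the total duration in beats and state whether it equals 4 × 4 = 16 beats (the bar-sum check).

1) 0.0ms=0b +1008.403ms=2b
2) 1008.403ms=2b +1008.403ms=2b
3) 2016.807ms=4b +1008.403ms=2b
4) 3025.21ms=6b +1008.403ms=2b
5) 4033.613ms=8b +1008.403ms=2b
6) 5042.017ms=10b +1512.605ms=3b
7) 6554.622ms=13b +504.202ms=1b
8) 7058.824ms=14b +1008.403ms=2b
Σ=16b of 16 (119bpm 4/4) — PASS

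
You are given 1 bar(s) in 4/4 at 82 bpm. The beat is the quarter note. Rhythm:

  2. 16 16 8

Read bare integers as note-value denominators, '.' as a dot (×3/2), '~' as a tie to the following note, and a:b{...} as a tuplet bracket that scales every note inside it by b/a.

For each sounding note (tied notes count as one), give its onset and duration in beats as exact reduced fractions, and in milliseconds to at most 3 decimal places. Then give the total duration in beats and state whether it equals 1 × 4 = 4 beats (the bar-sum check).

1) 0.0ms=0b +2195.122ms=3b
2) 2195.122ms=3b +182.927ms=1/4b
3) 2378.049ms=13/4b +182.927ms=1/4b
4) 2560.976ms=7/2b +365.854ms=1/2b
Σ=4b of 4 (82bpm 4/4) — PASS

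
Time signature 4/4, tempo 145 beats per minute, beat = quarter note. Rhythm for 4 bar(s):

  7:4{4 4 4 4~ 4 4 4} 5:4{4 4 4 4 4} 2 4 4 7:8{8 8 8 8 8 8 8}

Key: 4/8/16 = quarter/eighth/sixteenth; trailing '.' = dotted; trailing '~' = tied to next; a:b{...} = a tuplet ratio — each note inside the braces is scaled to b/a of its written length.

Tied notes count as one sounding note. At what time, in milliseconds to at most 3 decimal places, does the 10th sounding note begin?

note 10 onset = 32/5b = 2648.276ms

1. 0.0ms @ 0 + 236.453ms (4/7)
2. 236.453ms @ 4/7 + 236.453ms (4/7)
3. 472.906ms @ 8/7 + 236.453ms (4/7)
4. 709.36ms @ 12/7 + 472.906ms (8/7)
5. 1182.266ms @ 20/7 + 236.453ms (4/7)
6. 1418.719ms @ 24/7 + 236.453ms (4/7)
7. 1655.172ms @ 4 + 331.034ms (4/5)
8. 1986.207ms @ 24/5 + 331.034ms (4/5)
9. 2317.241ms @ 28/5 + 331.034ms (4/5)
10. 2648.276ms @ 32/5 + 331.034ms (4/5)
11. 2979.31ms @ 36/5 + 331.034ms (4/5)
12. 3310.345ms @ 8 + 827.586ms (2)
13. 4137.931ms @ 10 + 413.793ms (1)
14. 4551.724ms @ 11 + 413.793ms (1)
15. 4965.517ms @ 12 + 236.453ms (4/7)
16. 5201.97ms @ 88/7 + 236.453ms (4/7)
17. 5438.424ms @ 92/7 + 236.453ms (4/7)
18. 5674.877ms @ 96/7 + 236.453ms (4/7)
19. 5911.33ms @ 100/7 + 236.453ms (4/7)
20. 6147.783ms @ 104/7 + 236.453ms (4/7)
21. 6384.236ms @ 108/7 + 236.453ms (4/7)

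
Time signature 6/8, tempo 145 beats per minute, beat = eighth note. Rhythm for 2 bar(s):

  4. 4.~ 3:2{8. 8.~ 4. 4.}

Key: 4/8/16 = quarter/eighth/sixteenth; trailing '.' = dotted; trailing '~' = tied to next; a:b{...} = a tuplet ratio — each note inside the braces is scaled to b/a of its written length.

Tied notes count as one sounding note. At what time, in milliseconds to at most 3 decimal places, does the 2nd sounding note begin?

note 2 onset = 3b = 1241.379ms

1. 0.0ms @ 0 + 1241.379ms (3)
2. 1241.379ms @ 3 + 1655.172ms (4)
3. 2896.552ms @ 7 + 1241.379ms (3)
4. 4137.931ms @ 10 + 827.586ms (2)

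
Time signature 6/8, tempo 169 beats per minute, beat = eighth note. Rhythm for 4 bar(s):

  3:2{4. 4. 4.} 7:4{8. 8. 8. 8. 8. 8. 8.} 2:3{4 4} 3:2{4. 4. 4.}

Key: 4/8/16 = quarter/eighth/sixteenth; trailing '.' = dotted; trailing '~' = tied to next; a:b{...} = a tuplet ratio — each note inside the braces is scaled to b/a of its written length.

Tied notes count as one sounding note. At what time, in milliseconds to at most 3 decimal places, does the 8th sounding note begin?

1. 0.0ms @ 0 + 710.059ms (2)
2. 710.059ms @ 2 + 710.059ms (2)
3. 1420.118ms @ 4 + 710.059ms (2)
4. 2130.178ms @ 6 + 304.311ms (6/7)
5. 2434.489ms @ 48/7 + 304.311ms (6/7)
6. 2738.8ms @ 54/7 + 304.311ms (6/7)
7. 3043.111ms @ 60/7 + 304.311ms (6/7)
8. 3347.422ms @ 66/7 + 304.311ms (6/7)
9. 3651.733ms @ 72/7 + 304.311ms (6/7)
10. 3956.044ms @ 78/7 + 304.311ms (6/7)
11. 4260.355ms @ 12 + 1065.089ms (3)
12. 5325.444ms @ 15 + 1065.089ms (3)
13. 6390.533ms @ 18 + 710.059ms (2)
14. 7100.592ms @ 20 + 710.059ms (2)
15. 7810.651ms @ 22 + 710.059ms (2)

note 8 onset = 66/7b = 3347.422ms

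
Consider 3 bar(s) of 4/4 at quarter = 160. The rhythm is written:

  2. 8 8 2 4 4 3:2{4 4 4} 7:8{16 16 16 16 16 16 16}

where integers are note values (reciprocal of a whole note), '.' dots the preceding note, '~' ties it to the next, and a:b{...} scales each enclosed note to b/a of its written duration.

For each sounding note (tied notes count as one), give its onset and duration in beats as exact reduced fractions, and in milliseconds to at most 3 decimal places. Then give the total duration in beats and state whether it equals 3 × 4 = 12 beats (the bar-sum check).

1) 0.0ms=0b +1125.0ms=3b
2) 1125.0ms=3b +187.5ms=1/2b
3) 1312.5ms=7/2b +187.5ms=1/2b
4) 1500.0ms=4b +750.0ms=2b
5) 2250.0ms=6b +375.0ms=1b
6) 2625.0ms=7b +375.0ms=1b
7) 3000.0ms=8b +250.0ms=2/3b
8) 3250.0ms=26/3b +250.0ms=2/3b
9) 3500.0ms=28/3b +250.0ms=2/3b
10) 3750.0ms=10b +107.143ms=2/7b
11) 3857.143ms=72/7b +107.143ms=2/7b
12) 3964.286ms=74/7b +107.143ms=2/7b
13) 4071.429ms=76/7b +107.143ms=2/7b
14) 4178.571ms=78/7b +107.143ms=2/7b
15) 4285.714ms=80/7b +107.143ms=2/7b
16) 4392.857ms=82/7b +107.143ms=2/7b
Σ=12b of 12 (160bpm 4/4) — PASS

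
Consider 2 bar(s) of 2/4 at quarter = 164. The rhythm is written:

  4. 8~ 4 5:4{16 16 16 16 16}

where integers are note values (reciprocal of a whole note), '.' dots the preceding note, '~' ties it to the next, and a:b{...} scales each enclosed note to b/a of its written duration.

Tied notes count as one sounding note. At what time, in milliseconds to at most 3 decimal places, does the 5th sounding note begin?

note 5 onset = 17/5b = 1243.902ms

1. 0.0ms @ 0 + 548.78ms (3/2)
2. 548.78ms @ 3/2 + 548.78ms (3/2)
3. 1097.561ms @ 3 + 73.171ms (1/5)
4. 1170.732ms @ 16/5 + 73.171ms (1/5)
5. 1243.902ms @ 17/5 + 73.171ms (1/5)
6. 1317.073ms @ 18/5 + 73.171ms (1/5)
7. 1390.244ms @ 19/5 + 73.171ms (1/5)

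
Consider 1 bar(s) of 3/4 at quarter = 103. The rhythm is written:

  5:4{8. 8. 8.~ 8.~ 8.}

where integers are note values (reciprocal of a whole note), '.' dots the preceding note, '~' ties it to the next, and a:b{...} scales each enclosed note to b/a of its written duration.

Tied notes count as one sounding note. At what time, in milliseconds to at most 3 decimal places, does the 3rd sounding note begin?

note 3 onset = 6/5b = 699.029ms

1. 0.0ms @ 0 + 349.515ms (3/5)
2. 349.515ms @ 3/5 + 349.515ms (3/5)
3. 699.029ms @ 6/5 + 1048.544ms (9/5)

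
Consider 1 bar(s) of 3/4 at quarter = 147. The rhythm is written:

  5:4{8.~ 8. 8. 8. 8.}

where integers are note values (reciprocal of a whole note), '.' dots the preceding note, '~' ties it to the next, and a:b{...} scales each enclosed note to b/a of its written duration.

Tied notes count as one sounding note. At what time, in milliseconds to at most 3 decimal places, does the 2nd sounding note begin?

1. 0.0ms @ 0 + 489.796ms (6/5)
2. 489.796ms @ 6/5 + 244.898ms (3/5)
3. 734.694ms @ 9/5 + 244.898ms (3/5)
4. 979.592ms @ 12/5 + 244.898ms (3/5)

note 2 onset = 6/5b = 489.796ms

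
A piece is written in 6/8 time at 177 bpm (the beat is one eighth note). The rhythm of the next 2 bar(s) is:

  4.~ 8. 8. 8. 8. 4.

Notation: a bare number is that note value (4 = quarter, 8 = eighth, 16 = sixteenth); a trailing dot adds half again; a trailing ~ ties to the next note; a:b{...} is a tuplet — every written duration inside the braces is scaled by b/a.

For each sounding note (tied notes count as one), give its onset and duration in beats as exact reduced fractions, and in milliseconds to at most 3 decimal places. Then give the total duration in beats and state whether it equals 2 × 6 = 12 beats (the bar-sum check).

1) 0.0ms=0b +1525.424ms=9/2b
2) 1525.424ms=9/2b +508.475ms=3/2b
3) 2033.898ms=6b +508.475ms=3/2b
4) 2542.373ms=15/2b +508.475ms=3/2b
5) 3050.847ms=9b +1016.949ms=3b
Σ=12b of 12 (177bpm 6/8) — PASS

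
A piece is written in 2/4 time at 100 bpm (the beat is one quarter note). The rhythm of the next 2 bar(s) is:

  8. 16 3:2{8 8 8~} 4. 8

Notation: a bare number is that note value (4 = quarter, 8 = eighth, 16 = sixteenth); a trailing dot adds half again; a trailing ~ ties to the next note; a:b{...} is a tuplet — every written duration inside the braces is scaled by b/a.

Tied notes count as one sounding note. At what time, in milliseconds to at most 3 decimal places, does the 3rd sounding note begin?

note 3 onset = 1b = 600.0ms

1. 0.0ms @ 0 + 450.0ms (3/4)
2. 450.0ms @ 3/4 + 150.0ms (1/4)
3. 600.0ms @ 1 + 200.0ms (1/3)
4. 800.0ms @ 4/3 + 200.0ms (1/3)
5. 1000.0ms @ 5/3 + 1100.0ms (11/6)
6. 2100.0ms @ 7/2 + 300.0ms (1/2)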